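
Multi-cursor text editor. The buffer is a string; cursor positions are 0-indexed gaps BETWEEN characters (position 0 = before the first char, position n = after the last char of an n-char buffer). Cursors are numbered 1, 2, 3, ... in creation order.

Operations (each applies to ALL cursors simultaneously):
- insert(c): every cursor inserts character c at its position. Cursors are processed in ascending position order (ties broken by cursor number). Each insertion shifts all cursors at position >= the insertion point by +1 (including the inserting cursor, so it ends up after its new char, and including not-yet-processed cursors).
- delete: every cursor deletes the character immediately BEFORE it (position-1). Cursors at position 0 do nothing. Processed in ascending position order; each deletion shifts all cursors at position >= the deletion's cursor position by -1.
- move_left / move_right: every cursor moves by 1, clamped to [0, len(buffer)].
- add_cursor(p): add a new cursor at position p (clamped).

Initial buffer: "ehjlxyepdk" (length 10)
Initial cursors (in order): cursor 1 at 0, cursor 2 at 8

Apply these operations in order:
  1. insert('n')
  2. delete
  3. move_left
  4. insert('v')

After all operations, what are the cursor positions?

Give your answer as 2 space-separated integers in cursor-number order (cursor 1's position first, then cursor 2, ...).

After op 1 (insert('n')): buffer="nehjlxyepndk" (len 12), cursors c1@1 c2@10, authorship 1........2..
After op 2 (delete): buffer="ehjlxyepdk" (len 10), cursors c1@0 c2@8, authorship ..........
After op 3 (move_left): buffer="ehjlxyepdk" (len 10), cursors c1@0 c2@7, authorship ..........
After op 4 (insert('v')): buffer="vehjlxyevpdk" (len 12), cursors c1@1 c2@9, authorship 1.......2...

Answer: 1 9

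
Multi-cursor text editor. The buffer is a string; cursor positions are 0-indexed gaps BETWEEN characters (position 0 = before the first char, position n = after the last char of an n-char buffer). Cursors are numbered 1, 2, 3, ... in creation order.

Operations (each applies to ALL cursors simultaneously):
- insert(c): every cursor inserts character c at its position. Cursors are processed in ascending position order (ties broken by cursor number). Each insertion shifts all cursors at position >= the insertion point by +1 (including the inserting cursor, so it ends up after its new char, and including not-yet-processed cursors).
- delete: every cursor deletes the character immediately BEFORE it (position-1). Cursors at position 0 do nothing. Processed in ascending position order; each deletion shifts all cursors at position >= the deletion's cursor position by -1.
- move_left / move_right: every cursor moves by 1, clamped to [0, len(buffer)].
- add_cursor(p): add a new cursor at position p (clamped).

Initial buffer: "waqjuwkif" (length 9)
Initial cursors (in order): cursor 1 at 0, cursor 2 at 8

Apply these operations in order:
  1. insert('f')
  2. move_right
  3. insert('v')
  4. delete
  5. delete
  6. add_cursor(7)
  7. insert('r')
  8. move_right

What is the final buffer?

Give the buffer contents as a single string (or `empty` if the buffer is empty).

After op 1 (insert('f')): buffer="fwaqjuwkiff" (len 11), cursors c1@1 c2@10, authorship 1........2.
After op 2 (move_right): buffer="fwaqjuwkiff" (len 11), cursors c1@2 c2@11, authorship 1........2.
After op 3 (insert('v')): buffer="fwvaqjuwkiffv" (len 13), cursors c1@3 c2@13, authorship 1.1.......2.2
After op 4 (delete): buffer="fwaqjuwkiff" (len 11), cursors c1@2 c2@11, authorship 1........2.
After op 5 (delete): buffer="faqjuwkif" (len 9), cursors c1@1 c2@9, authorship 1.......2
After op 6 (add_cursor(7)): buffer="faqjuwkif" (len 9), cursors c1@1 c3@7 c2@9, authorship 1.......2
After op 7 (insert('r')): buffer="fraqjuwkrifr" (len 12), cursors c1@2 c3@9 c2@12, authorship 11......3.22
After op 8 (move_right): buffer="fraqjuwkrifr" (len 12), cursors c1@3 c3@10 c2@12, authorship 11......3.22

Answer: fraqjuwkrifr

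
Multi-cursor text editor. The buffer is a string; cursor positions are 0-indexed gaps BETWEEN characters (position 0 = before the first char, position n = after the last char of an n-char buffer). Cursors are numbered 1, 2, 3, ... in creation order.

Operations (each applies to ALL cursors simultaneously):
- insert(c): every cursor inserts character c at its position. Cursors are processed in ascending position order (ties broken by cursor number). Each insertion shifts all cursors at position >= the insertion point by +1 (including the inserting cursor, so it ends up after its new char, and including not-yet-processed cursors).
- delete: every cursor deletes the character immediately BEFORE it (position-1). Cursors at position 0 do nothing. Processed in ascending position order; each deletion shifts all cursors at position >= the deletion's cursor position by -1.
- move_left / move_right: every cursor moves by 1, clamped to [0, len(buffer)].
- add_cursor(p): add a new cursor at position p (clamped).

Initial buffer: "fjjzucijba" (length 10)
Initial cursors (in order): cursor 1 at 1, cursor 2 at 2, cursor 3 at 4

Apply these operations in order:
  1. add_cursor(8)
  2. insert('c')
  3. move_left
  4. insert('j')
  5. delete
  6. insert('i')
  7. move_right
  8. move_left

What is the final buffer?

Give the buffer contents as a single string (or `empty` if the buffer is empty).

After op 1 (add_cursor(8)): buffer="fjjzucijba" (len 10), cursors c1@1 c2@2 c3@4 c4@8, authorship ..........
After op 2 (insert('c')): buffer="fcjcjzcucijcba" (len 14), cursors c1@2 c2@4 c3@7 c4@12, authorship .1.2..3....4..
After op 3 (move_left): buffer="fcjcjzcucijcba" (len 14), cursors c1@1 c2@3 c3@6 c4@11, authorship .1.2..3....4..
After op 4 (insert('j')): buffer="fjcjjcjzjcucijjcba" (len 18), cursors c1@2 c2@5 c3@9 c4@15, authorship .11.22..33....44..
After op 5 (delete): buffer="fcjcjzcucijcba" (len 14), cursors c1@1 c2@3 c3@6 c4@11, authorship .1.2..3....4..
After op 6 (insert('i')): buffer="ficjicjzicucijicba" (len 18), cursors c1@2 c2@5 c3@9 c4@15, authorship .11.22..33....44..
After op 7 (move_right): buffer="ficjicjzicucijicba" (len 18), cursors c1@3 c2@6 c3@10 c4@16, authorship .11.22..33....44..
After op 8 (move_left): buffer="ficjicjzicucijicba" (len 18), cursors c1@2 c2@5 c3@9 c4@15, authorship .11.22..33....44..

Answer: ficjicjzicucijicba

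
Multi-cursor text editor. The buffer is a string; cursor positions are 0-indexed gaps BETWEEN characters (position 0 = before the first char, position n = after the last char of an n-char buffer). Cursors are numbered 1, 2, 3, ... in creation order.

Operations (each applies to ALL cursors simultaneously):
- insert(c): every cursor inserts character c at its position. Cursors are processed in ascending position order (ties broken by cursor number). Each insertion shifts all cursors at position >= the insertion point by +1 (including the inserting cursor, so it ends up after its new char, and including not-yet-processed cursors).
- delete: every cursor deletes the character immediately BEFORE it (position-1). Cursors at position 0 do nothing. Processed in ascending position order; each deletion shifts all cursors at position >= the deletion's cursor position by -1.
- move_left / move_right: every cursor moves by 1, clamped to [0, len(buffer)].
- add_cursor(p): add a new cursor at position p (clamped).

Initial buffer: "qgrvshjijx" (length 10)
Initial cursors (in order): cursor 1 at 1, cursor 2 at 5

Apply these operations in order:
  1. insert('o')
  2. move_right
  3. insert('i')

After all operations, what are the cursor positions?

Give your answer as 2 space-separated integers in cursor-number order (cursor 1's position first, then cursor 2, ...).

After op 1 (insert('o')): buffer="qogrvsohjijx" (len 12), cursors c1@2 c2@7, authorship .1....2.....
After op 2 (move_right): buffer="qogrvsohjijx" (len 12), cursors c1@3 c2@8, authorship .1....2.....
After op 3 (insert('i')): buffer="qogirvsohijijx" (len 14), cursors c1@4 c2@10, authorship .1.1...2.2....

Answer: 4 10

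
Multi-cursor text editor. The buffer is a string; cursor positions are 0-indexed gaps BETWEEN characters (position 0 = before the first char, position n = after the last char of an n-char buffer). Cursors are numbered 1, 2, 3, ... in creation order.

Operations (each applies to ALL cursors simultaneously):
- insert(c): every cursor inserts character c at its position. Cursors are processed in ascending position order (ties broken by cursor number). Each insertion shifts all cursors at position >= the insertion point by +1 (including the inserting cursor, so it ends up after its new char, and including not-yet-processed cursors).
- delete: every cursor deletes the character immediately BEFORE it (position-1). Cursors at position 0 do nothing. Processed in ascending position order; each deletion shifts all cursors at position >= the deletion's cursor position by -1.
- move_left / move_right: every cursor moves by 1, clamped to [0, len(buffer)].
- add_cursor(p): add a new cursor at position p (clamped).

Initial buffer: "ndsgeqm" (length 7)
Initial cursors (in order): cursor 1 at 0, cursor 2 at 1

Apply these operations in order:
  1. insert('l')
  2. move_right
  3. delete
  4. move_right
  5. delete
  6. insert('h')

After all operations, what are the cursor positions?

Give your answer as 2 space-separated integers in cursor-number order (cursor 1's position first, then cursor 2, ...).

Answer: 3 3

Derivation:
After op 1 (insert('l')): buffer="lnldsgeqm" (len 9), cursors c1@1 c2@3, authorship 1.2......
After op 2 (move_right): buffer="lnldsgeqm" (len 9), cursors c1@2 c2@4, authorship 1.2......
After op 3 (delete): buffer="llsgeqm" (len 7), cursors c1@1 c2@2, authorship 12.....
After op 4 (move_right): buffer="llsgeqm" (len 7), cursors c1@2 c2@3, authorship 12.....
After op 5 (delete): buffer="lgeqm" (len 5), cursors c1@1 c2@1, authorship 1....
After op 6 (insert('h')): buffer="lhhgeqm" (len 7), cursors c1@3 c2@3, authorship 112....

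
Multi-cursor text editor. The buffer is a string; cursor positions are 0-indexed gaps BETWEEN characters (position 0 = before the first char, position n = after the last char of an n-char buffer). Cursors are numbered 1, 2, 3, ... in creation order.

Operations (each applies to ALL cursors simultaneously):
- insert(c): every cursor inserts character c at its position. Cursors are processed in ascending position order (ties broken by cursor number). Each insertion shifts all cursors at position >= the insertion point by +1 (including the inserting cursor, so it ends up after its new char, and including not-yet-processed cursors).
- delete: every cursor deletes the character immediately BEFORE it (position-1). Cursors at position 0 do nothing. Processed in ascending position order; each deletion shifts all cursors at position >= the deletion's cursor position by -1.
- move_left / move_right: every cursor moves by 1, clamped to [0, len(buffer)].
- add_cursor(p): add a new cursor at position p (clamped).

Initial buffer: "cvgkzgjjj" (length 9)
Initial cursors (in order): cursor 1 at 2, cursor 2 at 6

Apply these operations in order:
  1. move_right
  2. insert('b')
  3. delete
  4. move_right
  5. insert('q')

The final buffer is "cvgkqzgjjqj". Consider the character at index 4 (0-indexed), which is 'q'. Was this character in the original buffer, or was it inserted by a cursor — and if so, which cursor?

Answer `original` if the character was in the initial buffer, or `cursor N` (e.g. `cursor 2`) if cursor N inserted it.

Answer: cursor 1

Derivation:
After op 1 (move_right): buffer="cvgkzgjjj" (len 9), cursors c1@3 c2@7, authorship .........
After op 2 (insert('b')): buffer="cvgbkzgjbjj" (len 11), cursors c1@4 c2@9, authorship ...1....2..
After op 3 (delete): buffer="cvgkzgjjj" (len 9), cursors c1@3 c2@7, authorship .........
After op 4 (move_right): buffer="cvgkzgjjj" (len 9), cursors c1@4 c2@8, authorship .........
After op 5 (insert('q')): buffer="cvgkqzgjjqj" (len 11), cursors c1@5 c2@10, authorship ....1....2.
Authorship (.=original, N=cursor N): . . . . 1 . . . . 2 .
Index 4: author = 1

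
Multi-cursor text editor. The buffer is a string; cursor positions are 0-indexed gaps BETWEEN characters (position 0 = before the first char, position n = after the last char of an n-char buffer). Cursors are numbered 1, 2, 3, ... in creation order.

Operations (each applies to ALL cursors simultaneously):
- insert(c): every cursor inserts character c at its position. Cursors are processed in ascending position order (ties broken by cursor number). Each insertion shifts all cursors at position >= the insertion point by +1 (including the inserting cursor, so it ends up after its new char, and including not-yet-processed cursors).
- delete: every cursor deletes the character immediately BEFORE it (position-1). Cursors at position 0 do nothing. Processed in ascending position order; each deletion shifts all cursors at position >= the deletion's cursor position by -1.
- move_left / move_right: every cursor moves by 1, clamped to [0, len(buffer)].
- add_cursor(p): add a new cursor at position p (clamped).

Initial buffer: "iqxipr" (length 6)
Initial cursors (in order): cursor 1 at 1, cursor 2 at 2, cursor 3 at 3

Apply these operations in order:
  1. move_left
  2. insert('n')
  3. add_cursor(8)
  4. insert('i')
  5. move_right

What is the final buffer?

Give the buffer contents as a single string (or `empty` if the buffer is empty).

Answer: niiniqnixipir

Derivation:
After op 1 (move_left): buffer="iqxipr" (len 6), cursors c1@0 c2@1 c3@2, authorship ......
After op 2 (insert('n')): buffer="ninqnxipr" (len 9), cursors c1@1 c2@3 c3@5, authorship 1.2.3....
After op 3 (add_cursor(8)): buffer="ninqnxipr" (len 9), cursors c1@1 c2@3 c3@5 c4@8, authorship 1.2.3....
After op 4 (insert('i')): buffer="niiniqnixipir" (len 13), cursors c1@2 c2@5 c3@8 c4@12, authorship 11.22.33...4.
After op 5 (move_right): buffer="niiniqnixipir" (len 13), cursors c1@3 c2@6 c3@9 c4@13, authorship 11.22.33...4.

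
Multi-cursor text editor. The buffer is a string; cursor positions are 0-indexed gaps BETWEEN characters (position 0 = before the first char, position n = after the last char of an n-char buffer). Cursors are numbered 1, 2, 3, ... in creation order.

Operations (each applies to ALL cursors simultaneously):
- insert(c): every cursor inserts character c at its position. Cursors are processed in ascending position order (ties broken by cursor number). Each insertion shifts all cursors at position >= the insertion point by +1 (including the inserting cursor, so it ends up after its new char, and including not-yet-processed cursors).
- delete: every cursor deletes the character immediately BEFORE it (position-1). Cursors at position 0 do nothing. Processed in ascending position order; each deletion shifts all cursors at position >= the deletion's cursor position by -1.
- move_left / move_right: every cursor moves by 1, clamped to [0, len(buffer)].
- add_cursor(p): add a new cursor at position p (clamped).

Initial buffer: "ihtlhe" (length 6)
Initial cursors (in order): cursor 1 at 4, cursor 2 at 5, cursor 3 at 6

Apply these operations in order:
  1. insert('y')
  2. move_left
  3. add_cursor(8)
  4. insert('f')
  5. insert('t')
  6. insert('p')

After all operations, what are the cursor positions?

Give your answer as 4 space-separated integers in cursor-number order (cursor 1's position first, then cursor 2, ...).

Answer: 7 12 20 20

Derivation:
After op 1 (insert('y')): buffer="ihtlyhyey" (len 9), cursors c1@5 c2@7 c3@9, authorship ....1.2.3
After op 2 (move_left): buffer="ihtlyhyey" (len 9), cursors c1@4 c2@6 c3@8, authorship ....1.2.3
After op 3 (add_cursor(8)): buffer="ihtlyhyey" (len 9), cursors c1@4 c2@6 c3@8 c4@8, authorship ....1.2.3
After op 4 (insert('f')): buffer="ihtlfyhfyeffy" (len 13), cursors c1@5 c2@8 c3@12 c4@12, authorship ....11.22.343
After op 5 (insert('t')): buffer="ihtlftyhftyefftty" (len 17), cursors c1@6 c2@10 c3@16 c4@16, authorship ....111.222.34343
After op 6 (insert('p')): buffer="ihtlftpyhftpyeffttppy" (len 21), cursors c1@7 c2@12 c3@20 c4@20, authorship ....1111.2222.3434343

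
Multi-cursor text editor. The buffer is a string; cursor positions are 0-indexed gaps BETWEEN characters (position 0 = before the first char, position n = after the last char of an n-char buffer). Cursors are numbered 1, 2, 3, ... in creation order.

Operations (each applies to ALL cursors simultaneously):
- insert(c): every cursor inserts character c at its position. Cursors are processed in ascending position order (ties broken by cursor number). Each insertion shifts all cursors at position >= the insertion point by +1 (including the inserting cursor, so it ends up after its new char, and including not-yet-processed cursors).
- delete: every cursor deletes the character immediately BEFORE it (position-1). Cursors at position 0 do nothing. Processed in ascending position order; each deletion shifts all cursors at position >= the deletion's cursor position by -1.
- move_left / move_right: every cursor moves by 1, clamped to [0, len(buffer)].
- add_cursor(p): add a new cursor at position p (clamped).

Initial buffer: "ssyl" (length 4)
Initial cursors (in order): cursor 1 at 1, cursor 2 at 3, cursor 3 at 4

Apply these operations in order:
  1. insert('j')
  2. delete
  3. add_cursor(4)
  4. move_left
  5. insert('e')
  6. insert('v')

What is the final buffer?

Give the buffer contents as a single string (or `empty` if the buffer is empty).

Answer: evssevyeevvl

Derivation:
After op 1 (insert('j')): buffer="sjsyjlj" (len 7), cursors c1@2 c2@5 c3@7, authorship .1..2.3
After op 2 (delete): buffer="ssyl" (len 4), cursors c1@1 c2@3 c3@4, authorship ....
After op 3 (add_cursor(4)): buffer="ssyl" (len 4), cursors c1@1 c2@3 c3@4 c4@4, authorship ....
After op 4 (move_left): buffer="ssyl" (len 4), cursors c1@0 c2@2 c3@3 c4@3, authorship ....
After op 5 (insert('e')): buffer="esseyeel" (len 8), cursors c1@1 c2@4 c3@7 c4@7, authorship 1..2.34.
After op 6 (insert('v')): buffer="evssevyeevvl" (len 12), cursors c1@2 c2@6 c3@11 c4@11, authorship 11..22.3434.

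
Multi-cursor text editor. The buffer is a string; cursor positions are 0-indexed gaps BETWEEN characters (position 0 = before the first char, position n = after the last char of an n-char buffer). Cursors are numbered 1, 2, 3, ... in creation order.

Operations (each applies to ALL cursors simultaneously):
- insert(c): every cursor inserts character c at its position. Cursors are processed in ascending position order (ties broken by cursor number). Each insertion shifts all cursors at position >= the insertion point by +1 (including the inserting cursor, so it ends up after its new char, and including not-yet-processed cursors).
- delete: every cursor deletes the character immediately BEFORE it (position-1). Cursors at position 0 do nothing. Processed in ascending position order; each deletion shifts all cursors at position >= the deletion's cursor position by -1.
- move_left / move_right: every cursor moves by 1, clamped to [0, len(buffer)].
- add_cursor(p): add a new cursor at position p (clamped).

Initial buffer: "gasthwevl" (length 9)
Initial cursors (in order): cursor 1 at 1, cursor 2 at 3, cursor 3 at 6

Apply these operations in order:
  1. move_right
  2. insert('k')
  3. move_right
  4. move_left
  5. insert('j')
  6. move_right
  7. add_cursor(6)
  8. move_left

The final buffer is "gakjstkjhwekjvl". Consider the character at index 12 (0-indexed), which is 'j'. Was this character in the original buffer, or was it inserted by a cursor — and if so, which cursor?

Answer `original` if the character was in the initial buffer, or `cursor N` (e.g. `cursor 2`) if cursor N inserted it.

Answer: cursor 3

Derivation:
After op 1 (move_right): buffer="gasthwevl" (len 9), cursors c1@2 c2@4 c3@7, authorship .........
After op 2 (insert('k')): buffer="gakstkhwekvl" (len 12), cursors c1@3 c2@6 c3@10, authorship ..1..2...3..
After op 3 (move_right): buffer="gakstkhwekvl" (len 12), cursors c1@4 c2@7 c3@11, authorship ..1..2...3..
After op 4 (move_left): buffer="gakstkhwekvl" (len 12), cursors c1@3 c2@6 c3@10, authorship ..1..2...3..
After op 5 (insert('j')): buffer="gakjstkjhwekjvl" (len 15), cursors c1@4 c2@8 c3@13, authorship ..11..22...33..
After op 6 (move_right): buffer="gakjstkjhwekjvl" (len 15), cursors c1@5 c2@9 c3@14, authorship ..11..22...33..
After op 7 (add_cursor(6)): buffer="gakjstkjhwekjvl" (len 15), cursors c1@5 c4@6 c2@9 c3@14, authorship ..11..22...33..
After op 8 (move_left): buffer="gakjstkjhwekjvl" (len 15), cursors c1@4 c4@5 c2@8 c3@13, authorship ..11..22...33..
Authorship (.=original, N=cursor N): . . 1 1 . . 2 2 . . . 3 3 . .
Index 12: author = 3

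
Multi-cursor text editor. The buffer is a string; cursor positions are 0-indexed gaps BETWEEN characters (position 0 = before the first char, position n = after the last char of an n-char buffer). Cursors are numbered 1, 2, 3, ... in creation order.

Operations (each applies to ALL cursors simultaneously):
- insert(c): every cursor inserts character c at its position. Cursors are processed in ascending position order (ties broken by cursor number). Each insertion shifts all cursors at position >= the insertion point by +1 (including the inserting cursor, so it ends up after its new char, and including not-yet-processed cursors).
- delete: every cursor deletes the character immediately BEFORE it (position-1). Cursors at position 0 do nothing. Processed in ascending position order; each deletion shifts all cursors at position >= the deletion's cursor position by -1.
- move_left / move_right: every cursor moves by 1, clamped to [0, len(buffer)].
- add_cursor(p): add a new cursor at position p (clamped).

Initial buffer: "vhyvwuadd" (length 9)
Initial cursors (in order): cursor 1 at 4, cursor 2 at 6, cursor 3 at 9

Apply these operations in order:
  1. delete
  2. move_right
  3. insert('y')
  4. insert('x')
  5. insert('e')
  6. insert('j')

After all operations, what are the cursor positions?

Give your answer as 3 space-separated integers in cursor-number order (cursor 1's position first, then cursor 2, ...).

Answer: 8 13 18

Derivation:
After op 1 (delete): buffer="vhywad" (len 6), cursors c1@3 c2@4 c3@6, authorship ......
After op 2 (move_right): buffer="vhywad" (len 6), cursors c1@4 c2@5 c3@6, authorship ......
After op 3 (insert('y')): buffer="vhywyaydy" (len 9), cursors c1@5 c2@7 c3@9, authorship ....1.2.3
After op 4 (insert('x')): buffer="vhywyxayxdyx" (len 12), cursors c1@6 c2@9 c3@12, authorship ....11.22.33
After op 5 (insert('e')): buffer="vhywyxeayxedyxe" (len 15), cursors c1@7 c2@11 c3@15, authorship ....111.222.333
After op 6 (insert('j')): buffer="vhywyxejayxejdyxej" (len 18), cursors c1@8 c2@13 c3@18, authorship ....1111.2222.3333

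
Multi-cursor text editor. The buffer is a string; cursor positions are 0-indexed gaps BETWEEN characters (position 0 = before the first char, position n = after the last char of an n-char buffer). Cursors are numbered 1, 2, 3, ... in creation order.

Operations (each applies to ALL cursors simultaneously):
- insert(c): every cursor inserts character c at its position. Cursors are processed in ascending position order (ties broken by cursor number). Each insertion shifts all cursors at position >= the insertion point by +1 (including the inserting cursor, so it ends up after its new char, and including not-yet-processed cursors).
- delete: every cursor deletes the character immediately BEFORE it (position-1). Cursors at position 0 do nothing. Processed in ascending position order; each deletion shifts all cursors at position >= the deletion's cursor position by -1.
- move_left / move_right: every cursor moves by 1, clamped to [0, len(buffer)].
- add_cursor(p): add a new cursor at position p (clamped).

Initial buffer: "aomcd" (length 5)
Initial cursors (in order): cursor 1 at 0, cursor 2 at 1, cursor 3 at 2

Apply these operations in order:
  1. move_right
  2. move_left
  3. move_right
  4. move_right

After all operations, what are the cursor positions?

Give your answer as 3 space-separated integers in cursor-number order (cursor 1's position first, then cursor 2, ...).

Answer: 2 3 4

Derivation:
After op 1 (move_right): buffer="aomcd" (len 5), cursors c1@1 c2@2 c3@3, authorship .....
After op 2 (move_left): buffer="aomcd" (len 5), cursors c1@0 c2@1 c3@2, authorship .....
After op 3 (move_right): buffer="aomcd" (len 5), cursors c1@1 c2@2 c3@3, authorship .....
After op 4 (move_right): buffer="aomcd" (len 5), cursors c1@2 c2@3 c3@4, authorship .....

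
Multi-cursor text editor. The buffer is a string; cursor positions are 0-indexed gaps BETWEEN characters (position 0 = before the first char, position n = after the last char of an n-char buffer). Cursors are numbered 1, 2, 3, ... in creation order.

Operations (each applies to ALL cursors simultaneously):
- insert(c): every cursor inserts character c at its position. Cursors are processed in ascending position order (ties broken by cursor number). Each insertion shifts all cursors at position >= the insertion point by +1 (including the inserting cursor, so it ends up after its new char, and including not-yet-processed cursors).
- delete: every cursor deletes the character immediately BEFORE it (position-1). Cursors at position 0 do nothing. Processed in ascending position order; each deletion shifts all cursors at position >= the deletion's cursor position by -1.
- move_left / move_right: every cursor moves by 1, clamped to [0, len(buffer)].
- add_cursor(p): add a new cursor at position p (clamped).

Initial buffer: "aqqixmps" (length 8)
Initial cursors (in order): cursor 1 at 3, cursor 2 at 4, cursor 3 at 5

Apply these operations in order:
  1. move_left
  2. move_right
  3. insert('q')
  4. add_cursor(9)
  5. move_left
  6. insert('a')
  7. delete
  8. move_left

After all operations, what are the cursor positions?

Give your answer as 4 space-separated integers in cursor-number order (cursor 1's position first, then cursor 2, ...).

After op 1 (move_left): buffer="aqqixmps" (len 8), cursors c1@2 c2@3 c3@4, authorship ........
After op 2 (move_right): buffer="aqqixmps" (len 8), cursors c1@3 c2@4 c3@5, authorship ........
After op 3 (insert('q')): buffer="aqqqiqxqmps" (len 11), cursors c1@4 c2@6 c3@8, authorship ...1.2.3...
After op 4 (add_cursor(9)): buffer="aqqqiqxqmps" (len 11), cursors c1@4 c2@6 c3@8 c4@9, authorship ...1.2.3...
After op 5 (move_left): buffer="aqqqiqxqmps" (len 11), cursors c1@3 c2@5 c3@7 c4@8, authorship ...1.2.3...
After op 6 (insert('a')): buffer="aqqaqiaqxaqamps" (len 15), cursors c1@4 c2@7 c3@10 c4@12, authorship ...11.22.334...
After op 7 (delete): buffer="aqqqiqxqmps" (len 11), cursors c1@3 c2@5 c3@7 c4@8, authorship ...1.2.3...
After op 8 (move_left): buffer="aqqqiqxqmps" (len 11), cursors c1@2 c2@4 c3@6 c4@7, authorship ...1.2.3...

Answer: 2 4 6 7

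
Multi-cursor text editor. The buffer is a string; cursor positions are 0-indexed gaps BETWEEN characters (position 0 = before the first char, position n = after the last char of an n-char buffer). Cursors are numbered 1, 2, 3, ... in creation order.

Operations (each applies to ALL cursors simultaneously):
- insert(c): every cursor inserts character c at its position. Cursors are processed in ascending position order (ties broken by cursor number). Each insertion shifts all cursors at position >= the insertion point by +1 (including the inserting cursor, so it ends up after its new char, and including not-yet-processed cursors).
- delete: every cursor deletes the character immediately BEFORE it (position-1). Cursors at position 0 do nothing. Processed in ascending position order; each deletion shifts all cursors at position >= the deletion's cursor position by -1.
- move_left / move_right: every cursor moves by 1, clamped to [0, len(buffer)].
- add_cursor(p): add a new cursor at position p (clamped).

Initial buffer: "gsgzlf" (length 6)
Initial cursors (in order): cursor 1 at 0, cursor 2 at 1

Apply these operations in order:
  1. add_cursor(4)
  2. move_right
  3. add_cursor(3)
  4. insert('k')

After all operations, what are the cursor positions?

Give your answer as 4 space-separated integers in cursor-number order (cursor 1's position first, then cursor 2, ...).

After op 1 (add_cursor(4)): buffer="gsgzlf" (len 6), cursors c1@0 c2@1 c3@4, authorship ......
After op 2 (move_right): buffer="gsgzlf" (len 6), cursors c1@1 c2@2 c3@5, authorship ......
After op 3 (add_cursor(3)): buffer="gsgzlf" (len 6), cursors c1@1 c2@2 c4@3 c3@5, authorship ......
After op 4 (insert('k')): buffer="gkskgkzlkf" (len 10), cursors c1@2 c2@4 c4@6 c3@9, authorship .1.2.4..3.

Answer: 2 4 9 6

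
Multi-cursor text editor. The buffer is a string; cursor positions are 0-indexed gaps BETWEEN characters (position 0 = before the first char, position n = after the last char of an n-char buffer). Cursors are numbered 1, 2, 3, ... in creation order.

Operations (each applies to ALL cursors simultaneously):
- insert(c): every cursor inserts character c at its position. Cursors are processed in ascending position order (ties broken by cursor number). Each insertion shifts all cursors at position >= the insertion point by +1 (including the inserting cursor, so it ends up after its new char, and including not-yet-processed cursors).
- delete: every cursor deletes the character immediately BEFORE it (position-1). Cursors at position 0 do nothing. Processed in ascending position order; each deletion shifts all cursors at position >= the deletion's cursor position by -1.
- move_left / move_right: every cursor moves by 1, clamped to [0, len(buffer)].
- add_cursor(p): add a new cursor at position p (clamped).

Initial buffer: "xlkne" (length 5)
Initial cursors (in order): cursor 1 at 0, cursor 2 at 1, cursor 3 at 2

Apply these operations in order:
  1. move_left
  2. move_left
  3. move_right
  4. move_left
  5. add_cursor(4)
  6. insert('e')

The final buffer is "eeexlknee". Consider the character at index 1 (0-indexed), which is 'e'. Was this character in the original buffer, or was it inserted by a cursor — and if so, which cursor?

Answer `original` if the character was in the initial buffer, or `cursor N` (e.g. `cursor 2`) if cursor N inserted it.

After op 1 (move_left): buffer="xlkne" (len 5), cursors c1@0 c2@0 c3@1, authorship .....
After op 2 (move_left): buffer="xlkne" (len 5), cursors c1@0 c2@0 c3@0, authorship .....
After op 3 (move_right): buffer="xlkne" (len 5), cursors c1@1 c2@1 c3@1, authorship .....
After op 4 (move_left): buffer="xlkne" (len 5), cursors c1@0 c2@0 c3@0, authorship .....
After op 5 (add_cursor(4)): buffer="xlkne" (len 5), cursors c1@0 c2@0 c3@0 c4@4, authorship .....
After op 6 (insert('e')): buffer="eeexlknee" (len 9), cursors c1@3 c2@3 c3@3 c4@8, authorship 123....4.
Authorship (.=original, N=cursor N): 1 2 3 . . . . 4 .
Index 1: author = 2

Answer: cursor 2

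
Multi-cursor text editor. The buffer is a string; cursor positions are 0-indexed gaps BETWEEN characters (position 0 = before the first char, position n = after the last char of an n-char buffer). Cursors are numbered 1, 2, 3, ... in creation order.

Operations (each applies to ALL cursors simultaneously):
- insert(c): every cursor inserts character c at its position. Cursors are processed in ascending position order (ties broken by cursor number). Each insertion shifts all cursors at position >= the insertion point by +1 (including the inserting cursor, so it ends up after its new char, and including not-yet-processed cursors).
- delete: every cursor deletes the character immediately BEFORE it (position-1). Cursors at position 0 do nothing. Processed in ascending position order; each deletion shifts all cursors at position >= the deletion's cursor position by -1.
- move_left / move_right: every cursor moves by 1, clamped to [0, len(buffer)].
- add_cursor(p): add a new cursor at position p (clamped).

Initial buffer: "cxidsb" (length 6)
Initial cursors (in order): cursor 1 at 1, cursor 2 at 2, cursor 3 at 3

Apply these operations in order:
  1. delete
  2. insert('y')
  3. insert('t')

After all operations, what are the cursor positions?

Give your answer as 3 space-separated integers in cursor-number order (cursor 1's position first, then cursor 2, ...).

Answer: 6 6 6

Derivation:
After op 1 (delete): buffer="dsb" (len 3), cursors c1@0 c2@0 c3@0, authorship ...
After op 2 (insert('y')): buffer="yyydsb" (len 6), cursors c1@3 c2@3 c3@3, authorship 123...
After op 3 (insert('t')): buffer="yyytttdsb" (len 9), cursors c1@6 c2@6 c3@6, authorship 123123...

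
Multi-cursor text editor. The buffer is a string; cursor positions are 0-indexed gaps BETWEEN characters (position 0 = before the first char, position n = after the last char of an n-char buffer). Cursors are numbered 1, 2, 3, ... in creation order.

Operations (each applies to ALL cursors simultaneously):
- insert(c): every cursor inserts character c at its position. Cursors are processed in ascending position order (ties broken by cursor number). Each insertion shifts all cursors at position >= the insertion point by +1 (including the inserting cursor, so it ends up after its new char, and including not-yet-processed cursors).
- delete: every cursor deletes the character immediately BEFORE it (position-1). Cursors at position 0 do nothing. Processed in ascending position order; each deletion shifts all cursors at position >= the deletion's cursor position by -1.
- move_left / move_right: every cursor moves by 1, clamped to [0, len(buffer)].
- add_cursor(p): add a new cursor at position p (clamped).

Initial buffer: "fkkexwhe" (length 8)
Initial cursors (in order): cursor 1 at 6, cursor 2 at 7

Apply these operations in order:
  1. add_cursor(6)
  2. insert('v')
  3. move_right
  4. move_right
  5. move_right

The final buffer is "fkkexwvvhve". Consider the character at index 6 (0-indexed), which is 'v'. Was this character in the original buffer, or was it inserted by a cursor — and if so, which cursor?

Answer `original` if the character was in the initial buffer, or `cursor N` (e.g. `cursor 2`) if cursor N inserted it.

Answer: cursor 1

Derivation:
After op 1 (add_cursor(6)): buffer="fkkexwhe" (len 8), cursors c1@6 c3@6 c2@7, authorship ........
After op 2 (insert('v')): buffer="fkkexwvvhve" (len 11), cursors c1@8 c3@8 c2@10, authorship ......13.2.
After op 3 (move_right): buffer="fkkexwvvhve" (len 11), cursors c1@9 c3@9 c2@11, authorship ......13.2.
After op 4 (move_right): buffer="fkkexwvvhve" (len 11), cursors c1@10 c3@10 c2@11, authorship ......13.2.
After op 5 (move_right): buffer="fkkexwvvhve" (len 11), cursors c1@11 c2@11 c3@11, authorship ......13.2.
Authorship (.=original, N=cursor N): . . . . . . 1 3 . 2 .
Index 6: author = 1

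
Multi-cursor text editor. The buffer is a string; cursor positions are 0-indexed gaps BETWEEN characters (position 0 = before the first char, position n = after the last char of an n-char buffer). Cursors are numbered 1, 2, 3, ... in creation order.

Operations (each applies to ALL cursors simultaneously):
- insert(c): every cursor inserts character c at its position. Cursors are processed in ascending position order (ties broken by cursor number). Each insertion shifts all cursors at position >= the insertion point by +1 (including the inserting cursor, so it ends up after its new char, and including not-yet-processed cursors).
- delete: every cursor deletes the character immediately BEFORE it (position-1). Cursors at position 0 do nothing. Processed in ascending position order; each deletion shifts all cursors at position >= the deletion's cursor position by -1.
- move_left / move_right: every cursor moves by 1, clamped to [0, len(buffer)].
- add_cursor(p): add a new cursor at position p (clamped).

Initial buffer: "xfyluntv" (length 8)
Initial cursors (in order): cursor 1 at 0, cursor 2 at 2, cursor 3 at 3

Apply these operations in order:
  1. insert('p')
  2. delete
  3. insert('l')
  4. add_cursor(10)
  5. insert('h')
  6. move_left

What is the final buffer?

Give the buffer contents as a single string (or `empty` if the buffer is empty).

After op 1 (insert('p')): buffer="pxfpypluntv" (len 11), cursors c1@1 c2@4 c3@6, authorship 1..2.3.....
After op 2 (delete): buffer="xfyluntv" (len 8), cursors c1@0 c2@2 c3@3, authorship ........
After op 3 (insert('l')): buffer="lxflylluntv" (len 11), cursors c1@1 c2@4 c3@6, authorship 1..2.3.....
After op 4 (add_cursor(10)): buffer="lxflylluntv" (len 11), cursors c1@1 c2@4 c3@6 c4@10, authorship 1..2.3.....
After op 5 (insert('h')): buffer="lhxflhylhlunthv" (len 15), cursors c1@2 c2@6 c3@9 c4@14, authorship 11..22.33....4.
After op 6 (move_left): buffer="lhxflhylhlunthv" (len 15), cursors c1@1 c2@5 c3@8 c4@13, authorship 11..22.33....4.

Answer: lhxflhylhlunthv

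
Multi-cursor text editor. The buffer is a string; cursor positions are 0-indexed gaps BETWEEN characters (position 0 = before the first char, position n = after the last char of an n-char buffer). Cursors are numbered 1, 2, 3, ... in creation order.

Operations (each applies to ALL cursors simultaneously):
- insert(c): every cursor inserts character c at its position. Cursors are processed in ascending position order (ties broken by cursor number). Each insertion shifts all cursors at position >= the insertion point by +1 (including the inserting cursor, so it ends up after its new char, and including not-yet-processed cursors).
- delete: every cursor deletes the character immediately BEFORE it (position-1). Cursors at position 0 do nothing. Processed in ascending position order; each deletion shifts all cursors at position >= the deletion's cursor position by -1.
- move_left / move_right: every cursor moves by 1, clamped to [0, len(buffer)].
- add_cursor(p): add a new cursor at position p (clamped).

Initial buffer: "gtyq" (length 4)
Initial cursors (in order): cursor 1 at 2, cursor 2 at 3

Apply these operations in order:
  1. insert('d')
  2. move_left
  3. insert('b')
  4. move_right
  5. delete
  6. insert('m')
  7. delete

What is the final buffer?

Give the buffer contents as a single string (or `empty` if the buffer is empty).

After op 1 (insert('d')): buffer="gtdydq" (len 6), cursors c1@3 c2@5, authorship ..1.2.
After op 2 (move_left): buffer="gtdydq" (len 6), cursors c1@2 c2@4, authorship ..1.2.
After op 3 (insert('b')): buffer="gtbdybdq" (len 8), cursors c1@3 c2@6, authorship ..11.22.
After op 4 (move_right): buffer="gtbdybdq" (len 8), cursors c1@4 c2@7, authorship ..11.22.
After op 5 (delete): buffer="gtbybq" (len 6), cursors c1@3 c2@5, authorship ..1.2.
After op 6 (insert('m')): buffer="gtbmybmq" (len 8), cursors c1@4 c2@7, authorship ..11.22.
After op 7 (delete): buffer="gtbybq" (len 6), cursors c1@3 c2@5, authorship ..1.2.

Answer: gtbybq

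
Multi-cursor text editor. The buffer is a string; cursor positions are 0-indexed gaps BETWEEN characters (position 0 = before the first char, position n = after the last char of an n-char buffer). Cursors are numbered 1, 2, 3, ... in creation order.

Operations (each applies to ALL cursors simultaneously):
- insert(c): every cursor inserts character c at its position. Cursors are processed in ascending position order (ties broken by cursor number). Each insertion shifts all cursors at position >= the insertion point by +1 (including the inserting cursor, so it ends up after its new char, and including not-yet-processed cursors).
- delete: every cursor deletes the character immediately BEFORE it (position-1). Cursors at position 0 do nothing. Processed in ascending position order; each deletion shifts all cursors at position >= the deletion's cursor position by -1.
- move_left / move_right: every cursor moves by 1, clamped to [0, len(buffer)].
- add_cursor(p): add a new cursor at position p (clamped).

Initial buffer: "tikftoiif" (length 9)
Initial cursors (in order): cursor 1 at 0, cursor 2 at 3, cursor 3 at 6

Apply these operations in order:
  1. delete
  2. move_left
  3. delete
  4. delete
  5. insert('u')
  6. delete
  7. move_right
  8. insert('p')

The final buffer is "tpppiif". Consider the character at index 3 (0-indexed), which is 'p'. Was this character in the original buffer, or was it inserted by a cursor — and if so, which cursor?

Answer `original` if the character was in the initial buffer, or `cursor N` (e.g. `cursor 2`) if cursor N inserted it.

After op 1 (delete): buffer="tiftiif" (len 7), cursors c1@0 c2@2 c3@4, authorship .......
After op 2 (move_left): buffer="tiftiif" (len 7), cursors c1@0 c2@1 c3@3, authorship .......
After op 3 (delete): buffer="itiif" (len 5), cursors c1@0 c2@0 c3@1, authorship .....
After op 4 (delete): buffer="tiif" (len 4), cursors c1@0 c2@0 c3@0, authorship ....
After op 5 (insert('u')): buffer="uuutiif" (len 7), cursors c1@3 c2@3 c3@3, authorship 123....
After op 6 (delete): buffer="tiif" (len 4), cursors c1@0 c2@0 c3@0, authorship ....
After op 7 (move_right): buffer="tiif" (len 4), cursors c1@1 c2@1 c3@1, authorship ....
After op 8 (insert('p')): buffer="tpppiif" (len 7), cursors c1@4 c2@4 c3@4, authorship .123...
Authorship (.=original, N=cursor N): . 1 2 3 . . .
Index 3: author = 3

Answer: cursor 3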